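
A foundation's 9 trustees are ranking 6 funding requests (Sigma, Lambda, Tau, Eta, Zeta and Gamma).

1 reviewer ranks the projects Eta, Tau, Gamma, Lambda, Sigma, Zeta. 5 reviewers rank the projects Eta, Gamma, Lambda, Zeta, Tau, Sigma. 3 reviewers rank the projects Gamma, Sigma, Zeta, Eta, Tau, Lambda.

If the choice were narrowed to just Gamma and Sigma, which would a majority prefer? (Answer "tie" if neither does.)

Gamma

Ballots ranking Gamma above Sigma: 1 + 5 + 3 = 9.
Ballots ranking Sigma above Gamma: 9 − 9 = 0.
Gamma wins the head-to-head 9–0.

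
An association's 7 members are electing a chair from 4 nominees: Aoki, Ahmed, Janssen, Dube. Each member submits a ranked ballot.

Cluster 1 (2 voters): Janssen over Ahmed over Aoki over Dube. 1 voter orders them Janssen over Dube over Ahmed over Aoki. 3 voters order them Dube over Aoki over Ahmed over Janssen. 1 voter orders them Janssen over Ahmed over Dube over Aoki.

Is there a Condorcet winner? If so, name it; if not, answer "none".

Janssen

Head-to-head results (7 voters):
Aoki vs Ahmed: Ahmed wins 4–3.
Aoki vs Janssen: Janssen wins 4–3.
Aoki vs Dube: Dube, 5–2.
Ahmed vs Janssen: Janssen, 4–3.
Ahmed–Dube: Dube 4–3.
Janssen–Dube: Janssen 4–3.
Janssen defeats every rival head-to-head and is the Condorcet winner.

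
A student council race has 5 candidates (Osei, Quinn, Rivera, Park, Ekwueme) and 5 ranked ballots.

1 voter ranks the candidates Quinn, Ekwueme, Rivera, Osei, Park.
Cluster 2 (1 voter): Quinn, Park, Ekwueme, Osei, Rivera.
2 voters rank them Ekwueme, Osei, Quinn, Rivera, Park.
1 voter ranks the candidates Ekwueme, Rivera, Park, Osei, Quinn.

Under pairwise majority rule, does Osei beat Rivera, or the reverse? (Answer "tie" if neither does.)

Ballots ranking Osei above Rivera: 1 + 2 = 3.
Ballots ranking Rivera above Osei: 5 − 3 = 2.
Osei wins the head-to-head 3–2.

Osei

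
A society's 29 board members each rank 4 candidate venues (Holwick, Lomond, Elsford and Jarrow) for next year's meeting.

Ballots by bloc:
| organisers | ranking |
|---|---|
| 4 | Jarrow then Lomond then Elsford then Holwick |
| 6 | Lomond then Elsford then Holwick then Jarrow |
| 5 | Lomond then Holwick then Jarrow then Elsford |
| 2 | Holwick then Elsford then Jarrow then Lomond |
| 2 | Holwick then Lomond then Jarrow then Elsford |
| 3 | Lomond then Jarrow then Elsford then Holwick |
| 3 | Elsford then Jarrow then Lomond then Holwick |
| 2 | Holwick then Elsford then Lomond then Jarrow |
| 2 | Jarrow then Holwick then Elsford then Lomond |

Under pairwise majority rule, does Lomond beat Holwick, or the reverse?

Lomond

Ballots ranking Lomond above Holwick: 4 + 6 + 5 + 3 + 3 = 21.
Ballots ranking Holwick above Lomond: 29 − 21 = 8.
Lomond wins the head-to-head 21–8.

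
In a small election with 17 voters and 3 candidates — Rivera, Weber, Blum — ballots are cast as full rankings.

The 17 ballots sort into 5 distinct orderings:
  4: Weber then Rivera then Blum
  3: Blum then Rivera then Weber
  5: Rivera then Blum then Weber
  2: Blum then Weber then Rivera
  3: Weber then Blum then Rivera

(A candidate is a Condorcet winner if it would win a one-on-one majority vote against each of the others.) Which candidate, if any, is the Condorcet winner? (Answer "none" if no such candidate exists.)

Check each pair by majority over 17 ballots:
Rivera vs Weber: Rivera is ranked higher on 3+5 = 8 ballots, Weber on 9. Weber wins 9–8.
Rivera vs Blum: Rivera preferred on 4+5 = 9 ballots; Rivera wins 9–8.
Weber vs Blum: 4+3 = 7 for Weber, 10 for Blum — Blum by 10–7.
Every candidate loses at least once (Rivera loses to Weber; Weber loses to Blum; Blum loses to Rivera). The majority relation contains the cycle Rivera beats Blum beats Weber beats Rivera, so there is no Condorcet winner.

none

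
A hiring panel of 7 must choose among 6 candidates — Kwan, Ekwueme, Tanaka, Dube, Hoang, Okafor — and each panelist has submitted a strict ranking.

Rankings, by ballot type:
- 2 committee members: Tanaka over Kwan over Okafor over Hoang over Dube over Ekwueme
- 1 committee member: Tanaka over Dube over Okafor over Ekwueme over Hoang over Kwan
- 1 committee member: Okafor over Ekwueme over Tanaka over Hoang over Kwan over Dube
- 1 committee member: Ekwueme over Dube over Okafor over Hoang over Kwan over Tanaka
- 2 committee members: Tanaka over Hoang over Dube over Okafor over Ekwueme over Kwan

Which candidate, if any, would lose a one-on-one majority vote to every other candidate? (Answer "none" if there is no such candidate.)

Head-to-head results (7 committee members):
Kwan vs Ekwueme: Ekwueme wins 5–2.
Kwan–Tanaka: Tanaka 6–1.
Kwan vs Dube: 2+1 = 3 for Kwan, 4 for Dube — Dube by 4–3.
Kwan vs Hoang: Hoang wins 5–2.
Kwan vs Okafor: Kwan preferred on 2 ballots; Okafor wins 5–2.
Ekwueme vs Tanaka: 1+1 = 2 for Ekwueme, 5 for Tanaka — Tanaka by 5–2.
Ekwueme vs Dube: 1+1 = 2 for Ekwueme, 5 for Dube — Dube by 5–2.
Ekwueme–Hoang: Hoang 4–3.
Ekwueme vs Okafor: Ekwueme is ranked higher on 1 ballot, Okafor on 6. Okafor wins 6–1.
Tanaka–Dube: Tanaka 6–1.
Tanaka vs Hoang: Tanaka, 6–1.
Tanaka vs Okafor: Tanaka is ranked higher on 2+1+2 = 5 ballots, Okafor on 2. Tanaka wins 5–2.
Dube vs Hoang: Dube preferred on 1+1 = 2 ballots; Hoang wins 5–2.
Dube vs Okafor: Dube is ranked higher on 1+1+2 = 4 ballots, Okafor on 3. Dube wins 4–3.
Hoang vs Okafor: Okafor wins 5–2.
Kwan is beaten in every head-to-head and is the Condorcet loser.

Kwan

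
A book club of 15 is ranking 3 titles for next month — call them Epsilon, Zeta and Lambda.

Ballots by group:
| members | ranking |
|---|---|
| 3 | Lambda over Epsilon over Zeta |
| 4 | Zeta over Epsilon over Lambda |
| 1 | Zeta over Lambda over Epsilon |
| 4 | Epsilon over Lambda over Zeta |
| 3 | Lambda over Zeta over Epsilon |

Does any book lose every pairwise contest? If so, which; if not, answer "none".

Pairwise majorities:
Epsilon vs Zeta: Epsilon is ranked higher on 3+4 = 7 ballots, Zeta on 8. Zeta wins 8–7.
Epsilon vs Lambda: Epsilon wins 8–7.
Zeta vs Lambda: Lambda, 10–5.
Each book has at least one pairwise win (Epsilon beats Lambda; Zeta beats Epsilon; Lambda beats Zeta) — no Condorcet loser.

none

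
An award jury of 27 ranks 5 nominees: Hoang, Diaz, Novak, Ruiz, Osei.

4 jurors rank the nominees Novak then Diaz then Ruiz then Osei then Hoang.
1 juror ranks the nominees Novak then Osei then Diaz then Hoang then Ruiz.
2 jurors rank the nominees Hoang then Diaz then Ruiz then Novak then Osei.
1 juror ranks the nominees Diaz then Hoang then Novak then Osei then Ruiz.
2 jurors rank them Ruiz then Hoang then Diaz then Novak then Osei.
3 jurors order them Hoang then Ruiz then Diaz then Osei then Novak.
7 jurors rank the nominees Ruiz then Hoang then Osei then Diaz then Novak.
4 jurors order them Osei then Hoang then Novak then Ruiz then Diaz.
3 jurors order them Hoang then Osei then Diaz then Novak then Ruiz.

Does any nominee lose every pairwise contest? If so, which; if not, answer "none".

Novak

Head-to-head results (27 jurors):
Hoang–Diaz: Hoang 21–6.
Hoang–Novak: Hoang 22–5.
Hoang–Ruiz: Hoang 14–13.
Hoang vs Osei: Hoang wins 18–9.
Diaz–Novak: Diaz 18–9.
Diaz–Ruiz: Ruiz 16–11.
Diaz vs Osei: Diaz is ranked higher on 4+2+1+2+3 = 12 ballots, Osei on 15. Osei wins 15–12.
Novak vs Ruiz: 13 to 14, Ruiz.
Novak–Osei: Osei 17–10.
Ruiz vs Osei: 18 to 9, Ruiz.
Novak is beaten in every head-to-head and is the Condorcet loser.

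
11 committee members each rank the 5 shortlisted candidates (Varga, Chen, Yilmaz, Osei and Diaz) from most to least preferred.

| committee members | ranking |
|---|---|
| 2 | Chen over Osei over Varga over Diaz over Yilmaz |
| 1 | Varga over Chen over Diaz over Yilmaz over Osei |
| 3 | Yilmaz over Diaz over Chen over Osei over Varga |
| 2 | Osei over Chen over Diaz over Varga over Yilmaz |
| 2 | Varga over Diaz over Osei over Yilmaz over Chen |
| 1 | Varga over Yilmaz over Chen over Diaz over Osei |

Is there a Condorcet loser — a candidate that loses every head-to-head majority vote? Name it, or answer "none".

none

Pairwise majorities:
Varga vs Chen: Varga preferred on 1+2+1 = 4 ballots; Chen wins 7–4.
Varga vs Yilmaz: Varga preferred on 2+1+2+2+1 = 8 ballots; Varga wins 8–3.
Varga vs Osei: Osei, 7–4.
Varga vs Diaz: 2+1+2+1 = 6 for Varga, 5 for Diaz — Varga by 6–5.
Chen vs Yilmaz: Chen preferred on 2+1+2 = 5 ballots; Yilmaz wins 6–5.
Chen vs Osei: 2+1+3+1 = 7 for Chen, 4 for Osei — Chen by 7–4.
Chen vs Diaz: Chen, 6–5.
Yilmaz–Osei: Osei 6–5.
Yilmaz–Diaz: Diaz 7–4.
Osei vs Diaz: Osei preferred on 2+2 = 4 ballots; Diaz wins 7–4.
Every candidate wins at least one matchup (Varga beats Yilmaz; Chen beats Varga; Yilmaz beats Chen; Osei beats Varga; Diaz beats Yilmaz), so there is no Condorcet loser.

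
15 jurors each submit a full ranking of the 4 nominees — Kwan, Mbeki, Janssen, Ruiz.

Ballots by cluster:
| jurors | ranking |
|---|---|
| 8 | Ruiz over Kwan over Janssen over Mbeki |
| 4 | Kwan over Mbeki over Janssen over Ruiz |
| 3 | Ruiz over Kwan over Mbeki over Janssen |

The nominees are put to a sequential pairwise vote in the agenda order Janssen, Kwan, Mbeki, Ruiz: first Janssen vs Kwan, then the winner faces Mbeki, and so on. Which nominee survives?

Ruiz

Round 1: Janssen vs Kwan — 0–15, Kwan advances.
Round 2: Kwan vs Mbeki — 15–0, Kwan advances.
Round 3: Kwan vs Ruiz — 4–11, Ruiz advances.
The agenda winner is Ruiz.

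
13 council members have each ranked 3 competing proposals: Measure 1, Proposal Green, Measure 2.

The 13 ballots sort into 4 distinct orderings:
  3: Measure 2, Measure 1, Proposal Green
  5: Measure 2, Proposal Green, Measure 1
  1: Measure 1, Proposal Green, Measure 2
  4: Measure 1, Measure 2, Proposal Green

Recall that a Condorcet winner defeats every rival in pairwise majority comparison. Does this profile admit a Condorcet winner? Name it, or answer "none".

Measure 2

Pairwise majorities:
Measure 1 vs Proposal Green: Measure 1, 8–5.
Measure 1–Measure 2: Measure 2 8–5.
Proposal Green vs Measure 2: Measure 2, 12–1.
Measure 2 defeats every rival head-to-head and is the Condorcet winner.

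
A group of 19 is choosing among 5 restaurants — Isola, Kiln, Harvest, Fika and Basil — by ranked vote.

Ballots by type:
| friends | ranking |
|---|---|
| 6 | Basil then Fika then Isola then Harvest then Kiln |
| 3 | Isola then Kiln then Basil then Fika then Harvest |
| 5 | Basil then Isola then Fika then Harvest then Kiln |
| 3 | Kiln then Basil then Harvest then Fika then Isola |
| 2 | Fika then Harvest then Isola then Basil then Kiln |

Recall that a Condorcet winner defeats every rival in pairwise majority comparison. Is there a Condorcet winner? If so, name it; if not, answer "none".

Basil

Pairwise majorities:
Isola vs Kiln: Isola is ranked higher on 6+3+5+2 = 16 ballots, Kiln on 3. Isola wins 16–3.
Isola vs Harvest: 6+3+5 = 14 for Isola, 5 for Harvest — Isola by 14–5.
Isola vs Fika: 3+5 = 8 for Isola, 11 for Fika — Fika by 11–8.
Isola vs Basil: 5 to 14, Basil.
Kiln vs Harvest: 3+3 = 6 for Kiln, 13 for Harvest — Harvest by 13–6.
Kiln vs Fika: 3+3 = 6 for Kiln, 13 for Fika — Fika by 13–6.
Kiln vs Basil: 6 to 13, Basil.
Harvest vs Fika: 3 for Harvest, 16 for Fika — Fika by 16–3.
Harvest vs Basil: Harvest is ranked higher on 2 ballots, Basil on 17. Basil wins 17–2.
Fika vs Basil: Fika is ranked higher on 2 ballots, Basil on 17. Basil wins 17–2.
Basil beats each of Isola, Kiln, Harvest, Fika — Basil is the Condorcet winner.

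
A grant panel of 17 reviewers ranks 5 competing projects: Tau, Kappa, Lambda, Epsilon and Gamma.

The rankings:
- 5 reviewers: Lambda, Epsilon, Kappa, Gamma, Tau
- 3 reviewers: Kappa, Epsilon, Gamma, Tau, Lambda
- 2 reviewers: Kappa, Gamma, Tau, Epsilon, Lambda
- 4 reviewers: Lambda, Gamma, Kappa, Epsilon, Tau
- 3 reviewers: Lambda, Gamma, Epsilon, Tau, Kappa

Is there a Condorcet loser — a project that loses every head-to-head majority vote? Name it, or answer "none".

Head-to-head results (17 reviewers):
Tau vs Kappa: Tau preferred on 3 ballots; Kappa wins 14–3.
Tau vs Lambda: 3+2 = 5 for Tau, 12 for Lambda — Lambda by 12–5.
Tau vs Epsilon: Epsilon, 15–2.
Tau vs Gamma: Gamma, 17–0.
Kappa–Lambda: Lambda 12–5.
Kappa–Epsilon: Kappa 9–8.
Kappa vs Gamma: Kappa, 10–7.
Lambda vs Epsilon: Lambda, 12–5.
Lambda–Gamma: Lambda 12–5.
Epsilon vs Gamma: Gamma, 9–8.
Only Tau has no wins; Tau is the Condorcet loser.

Tau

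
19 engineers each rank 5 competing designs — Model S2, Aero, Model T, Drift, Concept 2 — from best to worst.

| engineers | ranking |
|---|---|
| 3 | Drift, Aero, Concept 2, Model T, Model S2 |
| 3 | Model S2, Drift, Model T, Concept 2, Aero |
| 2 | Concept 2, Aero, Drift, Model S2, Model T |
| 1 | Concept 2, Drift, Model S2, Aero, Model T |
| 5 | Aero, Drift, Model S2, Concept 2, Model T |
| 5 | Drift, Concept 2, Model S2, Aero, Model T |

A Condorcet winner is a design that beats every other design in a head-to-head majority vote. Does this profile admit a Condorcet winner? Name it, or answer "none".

Pairwise majorities:
Model S2–Aero: Aero 10–9.
Model S2 vs Model T: 3+2+1+5+5 = 16 for Model S2, 3 for Model T — Model S2 by 16–3.
Model S2 vs Drift: Drift, 16–3.
Model S2–Concept 2: Concept 2 11–8.
Aero vs Model T: Aero preferred on 3+2+1+5+5 = 16 ballots; Aero wins 16–3.
Aero vs Drift: 2+5 = 7 for Aero, 12 for Drift — Drift by 12–7.
Aero vs Concept 2: Concept 2 wins 11–8.
Model T vs Drift: Drift wins 19–0.
Model T vs Concept 2: 3 to 16, Concept 2.
Drift vs Concept 2: Drift, 16–3.
Drift wins every pairwise contest, so Drift is the Condorcet winner.

Drift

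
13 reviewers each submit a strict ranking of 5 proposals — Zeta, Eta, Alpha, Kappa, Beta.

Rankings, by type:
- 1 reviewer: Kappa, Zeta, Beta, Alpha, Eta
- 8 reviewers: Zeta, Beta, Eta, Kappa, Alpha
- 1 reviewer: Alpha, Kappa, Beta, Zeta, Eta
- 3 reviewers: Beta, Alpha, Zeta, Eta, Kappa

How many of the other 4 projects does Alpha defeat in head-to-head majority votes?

0

Alpha against each rival (13 reviewers):
Alpha vs Zeta: 4 to 9, Zeta.
Alpha vs Eta: Alpha is ranked higher on 1+1+3 = 5 ballots, Eta on 8. Eta wins 8–5.
Alpha–Kappa: Kappa 9–4.
Alpha vs Beta: 1 to 12, Beta.
Alpha beats no one; loses to Zeta, Eta, Kappa, Beta — 0 pairwise wins.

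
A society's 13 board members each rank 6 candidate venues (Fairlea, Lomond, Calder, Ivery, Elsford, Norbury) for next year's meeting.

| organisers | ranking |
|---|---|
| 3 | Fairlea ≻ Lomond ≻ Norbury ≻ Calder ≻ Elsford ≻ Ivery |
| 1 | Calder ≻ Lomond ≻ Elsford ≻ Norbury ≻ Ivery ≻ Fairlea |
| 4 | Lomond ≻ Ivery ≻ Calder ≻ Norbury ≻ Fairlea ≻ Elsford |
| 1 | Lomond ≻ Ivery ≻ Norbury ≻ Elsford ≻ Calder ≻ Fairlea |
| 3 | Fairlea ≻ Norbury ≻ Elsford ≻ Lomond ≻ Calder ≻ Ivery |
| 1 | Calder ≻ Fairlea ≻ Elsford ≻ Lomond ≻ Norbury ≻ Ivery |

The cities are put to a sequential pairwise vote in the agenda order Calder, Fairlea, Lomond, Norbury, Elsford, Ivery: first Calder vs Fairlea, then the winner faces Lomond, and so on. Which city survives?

Round 1: Calder vs Fairlea — 7–6, Calder advances.
Round 2: Calder vs Lomond — 2–11, Lomond advances.
Round 3: Lomond vs Norbury — 10–3, Lomond advances.
Round 4: Lomond vs Elsford — 9–4, Lomond advances.
Round 5: Lomond vs Ivery — 13–0, Lomond advances.
The agenda winner is Lomond.

Lomond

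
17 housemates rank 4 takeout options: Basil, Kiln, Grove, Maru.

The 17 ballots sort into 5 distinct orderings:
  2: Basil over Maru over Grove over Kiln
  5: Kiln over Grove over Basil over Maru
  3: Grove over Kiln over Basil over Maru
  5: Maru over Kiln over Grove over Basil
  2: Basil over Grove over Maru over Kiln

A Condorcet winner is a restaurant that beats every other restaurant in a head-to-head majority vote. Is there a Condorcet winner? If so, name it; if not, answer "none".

none

Pairwise majorities:
Basil–Kiln: Kiln 13–4.
Basil vs Grove: Grove wins 13–4.
Basil–Maru: Basil 12–5.
Kiln vs Grove: Kiln wins 10–7.
Kiln–Maru: Maru 9–8.
Grove vs Maru: Grove wins 10–7.
Each restaurant drops at least one matchup (Basil loses to Kiln; Kiln loses to Maru; Grove loses to Kiln; Maru loses to Basil); the cycle Basil beats Maru beats Kiln beats Basil rules out a Condorcet winner.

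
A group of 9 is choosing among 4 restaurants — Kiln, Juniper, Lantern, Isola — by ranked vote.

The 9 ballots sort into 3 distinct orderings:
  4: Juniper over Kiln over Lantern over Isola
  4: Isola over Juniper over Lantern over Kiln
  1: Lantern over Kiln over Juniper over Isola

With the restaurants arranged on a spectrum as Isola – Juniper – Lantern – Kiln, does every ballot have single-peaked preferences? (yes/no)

Axis positions: Isola=1, Juniper=2, Lantern=3, Kiln=4.
Group 1: ranking walks positions 2-4-3-1; Kiln is ranked above Lantern even though Lantern lies between Kiln and the peak Juniper on the axis — preferences dip and rise again. Not single-peaked.
Group 2 (peak Isola at position 1): ranking walks positions 1-2-3-4, expanding outward from the peak — single-peaked.
Group 3 (peak Lantern at position 3): ranking walks positions 3-4-2-1, expanding outward from the peak — single-peaked.
Group 1 violates single-peakedness, so the profile is not single-peaked on this axis.

no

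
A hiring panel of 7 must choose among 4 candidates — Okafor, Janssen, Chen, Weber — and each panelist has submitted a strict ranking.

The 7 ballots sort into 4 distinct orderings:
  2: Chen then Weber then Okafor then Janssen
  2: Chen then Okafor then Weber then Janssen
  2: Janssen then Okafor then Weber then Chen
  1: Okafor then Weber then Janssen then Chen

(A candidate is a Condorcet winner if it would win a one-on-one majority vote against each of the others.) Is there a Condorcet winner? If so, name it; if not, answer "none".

Pairwise majorities:
Okafor vs Janssen: 5 to 2, Okafor.
Okafor vs Chen: 3 to 4, Chen.
Okafor vs Weber: 5 to 2, Okafor.
Janssen vs Chen: 3 to 4, Chen.
Janssen vs Weber: 2 for Janssen, 5 for Weber — Weber by 5–2.
Chen vs Weber: Chen is ranked higher on 2+2 = 4 ballots, Weber on 3. Chen wins 4–3.
Chen defeats every rival head-to-head and is the Condorcet winner.

Chen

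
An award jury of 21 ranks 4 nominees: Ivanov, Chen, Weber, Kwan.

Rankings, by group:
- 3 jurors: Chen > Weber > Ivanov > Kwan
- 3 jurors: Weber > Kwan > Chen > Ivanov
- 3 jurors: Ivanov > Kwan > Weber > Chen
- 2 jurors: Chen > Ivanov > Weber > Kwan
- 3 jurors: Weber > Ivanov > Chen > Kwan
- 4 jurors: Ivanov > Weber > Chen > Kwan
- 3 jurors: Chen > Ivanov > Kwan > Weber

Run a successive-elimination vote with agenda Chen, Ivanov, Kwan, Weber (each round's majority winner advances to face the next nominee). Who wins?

Round 1: Chen vs Ivanov — 11–10, Chen advances.
Round 2: Chen vs Kwan — 15–6, Chen advances.
Round 3: Chen vs Weber — 8–13, Weber advances.
The agenda winner is Weber.

Weber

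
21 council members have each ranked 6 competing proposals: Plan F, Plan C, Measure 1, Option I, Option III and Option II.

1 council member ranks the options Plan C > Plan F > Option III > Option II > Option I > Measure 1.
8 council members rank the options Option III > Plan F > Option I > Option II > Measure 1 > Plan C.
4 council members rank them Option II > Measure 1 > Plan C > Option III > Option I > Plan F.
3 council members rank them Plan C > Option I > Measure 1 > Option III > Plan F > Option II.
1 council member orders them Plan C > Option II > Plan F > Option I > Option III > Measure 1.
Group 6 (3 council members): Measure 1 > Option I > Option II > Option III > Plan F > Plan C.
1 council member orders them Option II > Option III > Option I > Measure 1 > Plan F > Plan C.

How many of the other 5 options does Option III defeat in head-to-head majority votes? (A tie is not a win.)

Option III against each rival (21 council members):
Option III vs Plan F: Option III wins 19–2.
Option III vs Plan C: Option III is ranked higher on 8+3+1 = 12 ballots, Plan C on 9. Option III wins 12–9.
Option III vs Measure 1: Option III wins 11–10.
Option III vs Option I: 14 to 7, Option III.
Option III vs Option II: 1+8+3 = 12 for Option III, 9 for Option II — Option III by 12–9.
Option III beats Plan F, Plan C, Measure 1, Option I, Option II — 5 pairwise wins.

5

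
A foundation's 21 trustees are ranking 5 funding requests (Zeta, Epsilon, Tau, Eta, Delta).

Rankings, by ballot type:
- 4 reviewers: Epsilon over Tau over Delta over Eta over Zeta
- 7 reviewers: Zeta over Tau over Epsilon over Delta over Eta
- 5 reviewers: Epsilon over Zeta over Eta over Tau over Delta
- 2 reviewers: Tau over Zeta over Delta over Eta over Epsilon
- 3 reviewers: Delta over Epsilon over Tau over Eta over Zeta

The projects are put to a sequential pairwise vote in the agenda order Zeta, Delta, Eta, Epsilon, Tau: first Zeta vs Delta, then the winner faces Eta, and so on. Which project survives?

Round 1: Zeta vs Delta — 14–7, Zeta advances.
Round 2: Zeta vs Eta — 14–7, Zeta advances.
Round 3: Zeta vs Epsilon — 9–12, Epsilon advances.
Round 4: Epsilon vs Tau — 12–9, Epsilon advances.
Epsilon survives the agenda.

Epsilon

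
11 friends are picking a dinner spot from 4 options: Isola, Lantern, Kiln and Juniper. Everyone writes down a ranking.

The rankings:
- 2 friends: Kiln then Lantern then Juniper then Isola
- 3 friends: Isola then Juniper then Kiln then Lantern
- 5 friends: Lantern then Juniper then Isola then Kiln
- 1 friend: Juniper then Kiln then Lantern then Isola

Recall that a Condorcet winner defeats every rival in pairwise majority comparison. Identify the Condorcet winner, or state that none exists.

Pairwise majorities:
Isola vs Lantern: 3 for Isola, 8 for Lantern — Lantern by 8–3.
Isola vs Kiln: Isola preferred on 3+5 = 8 ballots; Isola wins 8–3.
Isola–Juniper: Juniper 8–3.
Lantern–Kiln: Kiln 6–5.
Lantern vs Juniper: 2+5 = 7 for Lantern, 4 for Juniper — Lantern by 7–4.
Kiln vs Juniper: 2 for Kiln, 9 for Juniper — Juniper by 9–2.
Each restaurant drops at least one matchup (Isola loses to Lantern; Lantern loses to Kiln; Kiln loses to Isola; Juniper loses to Lantern); the cycle Isola → Kiln → Lantern → Isola rules out a Condorcet winner.

none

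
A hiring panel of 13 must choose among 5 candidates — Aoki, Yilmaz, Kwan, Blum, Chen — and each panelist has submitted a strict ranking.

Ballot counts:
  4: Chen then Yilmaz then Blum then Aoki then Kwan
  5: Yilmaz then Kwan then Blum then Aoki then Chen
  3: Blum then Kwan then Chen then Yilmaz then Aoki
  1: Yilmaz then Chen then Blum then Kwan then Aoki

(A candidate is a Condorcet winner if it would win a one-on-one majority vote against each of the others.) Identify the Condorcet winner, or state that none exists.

Check each pair by majority over 13 ballots:
Aoki vs Yilmaz: Yilmaz wins 13–0.
Aoki vs Kwan: Kwan wins 9–4.
Aoki vs Blum: Aoki is ranked higher on 0 ballots, Blum on 13. Blum wins 13–0.
Aoki vs Chen: Aoki preferred on 5 ballots; Chen wins 8–5.
Yilmaz vs Kwan: Yilmaz preferred on 4+5+1 = 10 ballots; Yilmaz wins 10–3.
Yilmaz–Blum: Yilmaz 10–3.
Yilmaz vs Chen: Yilmaz preferred on 5+1 = 6 ballots; Chen wins 7–6.
Kwan–Blum: Blum 8–5.
Kwan vs Chen: 8 to 5, Kwan.
Blum vs Chen: Blum wins 8–5.
No candidate is unbeaten: Aoki loses to Yilmaz; Yilmaz loses to Chen; Kwan loses to Yilmaz; Blum loses to Yilmaz; Chen loses to Kwan. In particular Yilmaz → Kwan → Chen → Yilmaz is a majority cycle — no Condorcet winner exists.

none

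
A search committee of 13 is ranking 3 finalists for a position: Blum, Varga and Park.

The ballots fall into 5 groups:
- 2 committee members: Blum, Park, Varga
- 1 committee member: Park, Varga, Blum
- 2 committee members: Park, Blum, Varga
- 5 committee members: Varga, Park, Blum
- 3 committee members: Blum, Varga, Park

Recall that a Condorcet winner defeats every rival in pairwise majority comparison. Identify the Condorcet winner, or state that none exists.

none

Head-to-head results (13 committee members):
Blum–Varga: Blum 7–6.
Blum–Park: Park 8–5.
Varga vs Park: Varga wins 8–5.
No candidate is unbeaten: Blum loses to Park; Varga loses to Blum; Park loses to Varga. In particular Blum beats Varga beats Park beats Blum is a majority cycle — no Condorcet winner exists.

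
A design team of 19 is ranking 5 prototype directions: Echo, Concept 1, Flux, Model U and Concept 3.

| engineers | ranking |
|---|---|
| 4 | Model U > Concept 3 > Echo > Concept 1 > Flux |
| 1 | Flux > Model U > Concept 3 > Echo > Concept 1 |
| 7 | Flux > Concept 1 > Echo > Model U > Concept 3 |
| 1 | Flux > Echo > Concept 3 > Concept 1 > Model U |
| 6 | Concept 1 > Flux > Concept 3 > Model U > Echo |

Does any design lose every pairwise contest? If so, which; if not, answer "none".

Echo

Pairwise majorities:
Echo vs Concept 1: Echo is ranked higher on 4+1+1 = 6 ballots, Concept 1 on 13. Concept 1 wins 13–6.
Echo vs Flux: Flux, 15–4.
Echo–Model U: Model U 11–8.
Echo vs Concept 3: Echo is ranked higher on 7+1 = 8 ballots, Concept 3 on 11. Concept 3 wins 11–8.
Concept 1 vs Flux: Concept 1 wins 10–9.
Concept 1–Model U: Concept 1 14–5.
Concept 1 vs Concept 3: Concept 1, 13–6.
Flux vs Model U: 1+7+1+6 = 15 for Flux, 4 for Model U — Flux by 15–4.
Flux vs Concept 3: Flux wins 15–4.
Model U vs Concept 3: Model U, 12–7.
Echo is beaten in every head-to-head and is the Condorcet loser.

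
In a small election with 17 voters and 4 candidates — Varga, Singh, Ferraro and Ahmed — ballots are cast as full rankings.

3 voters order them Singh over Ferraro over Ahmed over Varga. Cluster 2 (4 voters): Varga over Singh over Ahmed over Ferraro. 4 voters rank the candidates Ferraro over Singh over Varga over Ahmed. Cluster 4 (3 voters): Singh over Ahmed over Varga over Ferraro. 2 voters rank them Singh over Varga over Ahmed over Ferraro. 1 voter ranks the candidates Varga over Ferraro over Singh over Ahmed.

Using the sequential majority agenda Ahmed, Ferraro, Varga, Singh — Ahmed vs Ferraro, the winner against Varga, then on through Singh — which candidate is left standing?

Singh

Round 1: Ahmed vs Ferraro — 9–8, Ahmed advances.
Round 2: Ahmed vs Varga — 6–11, Varga advances.
Round 3: Varga vs Singh — 5–12, Singh advances.
The agenda winner is Singh.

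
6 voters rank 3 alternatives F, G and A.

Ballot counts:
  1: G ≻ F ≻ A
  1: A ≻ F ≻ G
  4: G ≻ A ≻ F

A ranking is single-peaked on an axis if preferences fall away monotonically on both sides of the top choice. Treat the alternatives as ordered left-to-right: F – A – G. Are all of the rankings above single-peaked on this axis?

Axis positions: F=1, A=2, G=3.
Cluster 1: ranking walks positions 3-1-2; F is ranked above A even though A lies between F and the peak G on the axis — preferences dip and rise again. Not single-peaked.
Cluster 2 (peak A at position 2): ranking walks positions 2-1-3, expanding outward from the peak — single-peaked.
Cluster 3 (peak G at position 3): ranking walks positions 3-2-1, expanding outward from the peak — single-peaked.
Cluster 1 violates single-peakedness, so the profile is not single-peaked on this axis.

no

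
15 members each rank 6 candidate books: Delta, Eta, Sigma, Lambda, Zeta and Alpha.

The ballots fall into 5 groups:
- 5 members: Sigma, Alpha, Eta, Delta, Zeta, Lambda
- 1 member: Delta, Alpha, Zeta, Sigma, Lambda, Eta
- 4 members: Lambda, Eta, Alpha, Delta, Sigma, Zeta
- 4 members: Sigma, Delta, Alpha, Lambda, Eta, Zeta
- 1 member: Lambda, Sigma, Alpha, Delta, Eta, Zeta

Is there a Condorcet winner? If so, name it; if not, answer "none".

Sigma

Head-to-head results (15 members):
Delta vs Eta: 1+4+1 = 6 for Delta, 9 for Eta — Eta by 9–6.
Delta vs Sigma: Delta preferred on 1+4 = 5 ballots; Sigma wins 10–5.
Delta vs Lambda: Delta preferred on 5+1+4 = 10 ballots; Delta wins 10–5.
Delta vs Zeta: Delta is ranked higher on 5+1+4+4+1 = 15 ballots, Zeta on 0. Delta wins 15–0.
Delta vs Alpha: Delta preferred on 1+4 = 5 ballots; Alpha wins 10–5.
Eta vs Sigma: Eta is ranked higher on 4 ballots, Sigma on 11. Sigma wins 11–4.
Eta vs Lambda: 5 to 10, Lambda.
Eta vs Zeta: 14 to 1, Eta.
Eta vs Alpha: Eta is ranked higher on 4 ballots, Alpha on 11. Alpha wins 11–4.
Sigma vs Lambda: 5+1+4 = 10 for Sigma, 5 for Lambda — Sigma by 10–5.
Sigma vs Zeta: 5+4+4+1 = 14 for Sigma, 1 for Zeta — Sigma by 14–1.
Sigma vs Alpha: 10 to 5, Sigma.
Lambda vs Zeta: Lambda is ranked higher on 4+4+1 = 9 ballots, Zeta on 6. Lambda wins 9–6.
Lambda vs Alpha: Lambda is ranked higher on 4+1 = 5 ballots, Alpha on 10. Alpha wins 10–5.
Zeta vs Alpha: 0 for Zeta, 15 for Alpha — Alpha by 15–0.
Sigma beats each of Delta, Eta, Lambda, Zeta, Alpha — Sigma is the Condorcet winner.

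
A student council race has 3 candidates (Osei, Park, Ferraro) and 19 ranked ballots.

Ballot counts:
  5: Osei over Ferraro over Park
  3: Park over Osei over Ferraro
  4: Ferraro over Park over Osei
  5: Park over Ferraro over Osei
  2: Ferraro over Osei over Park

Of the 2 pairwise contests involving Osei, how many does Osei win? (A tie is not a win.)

Osei against each rival (19 voters):
Osei vs Park: Osei preferred on 5+2 = 7 ballots; Park wins 12–7.
Osei–Ferraro: Ferraro 11–8.
Osei beats no one; loses to Park, Ferraro — 0 pairwise wins.

0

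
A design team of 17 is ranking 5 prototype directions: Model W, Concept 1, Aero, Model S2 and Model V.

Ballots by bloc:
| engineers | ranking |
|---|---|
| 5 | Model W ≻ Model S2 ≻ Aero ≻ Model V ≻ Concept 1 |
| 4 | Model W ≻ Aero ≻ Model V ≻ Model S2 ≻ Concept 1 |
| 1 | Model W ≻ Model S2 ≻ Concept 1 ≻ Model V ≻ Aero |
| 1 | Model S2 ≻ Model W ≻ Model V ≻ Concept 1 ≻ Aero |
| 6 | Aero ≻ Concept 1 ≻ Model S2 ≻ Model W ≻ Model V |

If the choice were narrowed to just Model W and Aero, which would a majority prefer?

Model W

Ballots ranking Model W above Aero: 5 + 4 + 1 + 1 = 11.
Ballots ranking Aero above Model W: 17 − 11 = 6.
Model W wins the head-to-head 11–6.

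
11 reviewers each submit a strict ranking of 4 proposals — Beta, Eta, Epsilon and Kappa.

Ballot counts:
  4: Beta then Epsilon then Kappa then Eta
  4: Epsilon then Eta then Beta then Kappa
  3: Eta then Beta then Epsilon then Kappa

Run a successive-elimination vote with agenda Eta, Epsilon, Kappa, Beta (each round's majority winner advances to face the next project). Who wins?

Round 1: Eta vs Epsilon — 3–8, Epsilon advances.
Round 2: Epsilon vs Kappa — 11–0, Epsilon advances.
Round 3: Epsilon vs Beta — 4–7, Beta advances.
The agenda winner is Beta.

Beta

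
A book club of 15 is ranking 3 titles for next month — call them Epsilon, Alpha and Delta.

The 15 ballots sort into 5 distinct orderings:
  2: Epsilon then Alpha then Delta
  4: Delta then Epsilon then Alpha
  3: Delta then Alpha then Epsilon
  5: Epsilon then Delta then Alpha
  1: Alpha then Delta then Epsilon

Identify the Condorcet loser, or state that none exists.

Alpha

Pairwise majorities:
Epsilon vs Alpha: 2+4+5 = 11 for Epsilon, 4 for Alpha — Epsilon by 11–4.
Epsilon vs Delta: 7 to 8, Delta.
Alpha vs Delta: 3 to 12, Delta.
Alpha loses to every other book — it is the Condorcet loser.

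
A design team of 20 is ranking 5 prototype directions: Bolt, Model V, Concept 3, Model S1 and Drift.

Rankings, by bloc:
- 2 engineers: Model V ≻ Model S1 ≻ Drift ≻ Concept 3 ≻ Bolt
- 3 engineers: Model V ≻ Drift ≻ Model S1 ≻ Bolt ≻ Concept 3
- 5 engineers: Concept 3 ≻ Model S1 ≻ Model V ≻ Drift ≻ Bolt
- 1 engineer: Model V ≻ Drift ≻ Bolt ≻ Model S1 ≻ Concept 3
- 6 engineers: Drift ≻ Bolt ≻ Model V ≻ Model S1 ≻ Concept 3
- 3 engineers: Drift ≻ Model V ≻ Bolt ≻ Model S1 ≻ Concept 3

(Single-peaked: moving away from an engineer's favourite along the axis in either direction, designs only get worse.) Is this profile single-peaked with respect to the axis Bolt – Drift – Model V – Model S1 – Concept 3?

yes

Axis positions: Bolt=1, Drift=2, Model V=3, Model S1=4, Concept 3=5.
Bloc 1 (peak Model V at position 3): ranking walks positions 3-4-2-5-1, expanding outward from the peak — single-peaked.
Bloc 2 (peak Model V at position 3): ranking walks positions 3-2-4-1-5, expanding outward from the peak — single-peaked.
Bloc 3 (peak Concept 3 at position 5): ranking walks positions 5-4-3-2-1, expanding outward from the peak — single-peaked.
Bloc 4 (peak Model V at position 3): ranking walks positions 3-2-1-4-5, expanding outward from the peak — single-peaked.
Bloc 5 (peak Drift at position 2): ranking walks positions 2-1-3-4-5, expanding outward from the peak — single-peaked.
Bloc 6 (peak Drift at position 2): ranking walks positions 2-3-1-4-5, expanding outward from the peak — single-peaked.
Every ranking is single-peaked on this axis.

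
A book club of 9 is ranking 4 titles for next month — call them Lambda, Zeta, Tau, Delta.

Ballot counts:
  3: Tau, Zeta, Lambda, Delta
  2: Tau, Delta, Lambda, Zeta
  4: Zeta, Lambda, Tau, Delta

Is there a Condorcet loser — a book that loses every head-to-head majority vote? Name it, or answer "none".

Head-to-head results (9 members):
Lambda vs Zeta: Zeta, 7–2.
Lambda vs Tau: 4 for Lambda, 5 for Tau — Tau by 5–4.
Lambda vs Delta: 3+4 = 7 for Lambda, 2 for Delta — Lambda by 7–2.
Zeta vs Tau: Tau wins 5–4.
Zeta vs Delta: Zeta wins 7–2.
Tau vs Delta: Tau is ranked higher on 3+2+4 = 9 ballots, Delta on 0. Tau wins 9–0.
Only Delta has no wins; Delta is the Condorcet loser.

Delta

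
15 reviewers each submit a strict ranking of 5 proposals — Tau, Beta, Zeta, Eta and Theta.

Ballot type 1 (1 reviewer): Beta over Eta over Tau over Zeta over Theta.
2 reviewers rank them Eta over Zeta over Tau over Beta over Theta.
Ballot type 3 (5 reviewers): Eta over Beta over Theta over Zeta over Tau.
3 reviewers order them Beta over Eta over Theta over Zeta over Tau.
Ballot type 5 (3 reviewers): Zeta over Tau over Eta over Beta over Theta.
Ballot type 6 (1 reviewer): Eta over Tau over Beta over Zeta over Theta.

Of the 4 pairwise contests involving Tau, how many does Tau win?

Tau against each rival (15 reviewers):
Tau vs Beta: 2+3+1 = 6 for Tau, 9 for Beta — Beta by 9–6.
Tau vs Zeta: Tau is ranked higher on 1+1 = 2 ballots, Zeta on 13. Zeta wins 13–2.
Tau vs Eta: Eta wins 12–3.
Tau vs Theta: Tau preferred on 1+2+3+1 = 7 ballots; Theta wins 8–7.
Tau beats no one; loses to Beta, Zeta, Eta, Theta — 0 pairwise wins.

0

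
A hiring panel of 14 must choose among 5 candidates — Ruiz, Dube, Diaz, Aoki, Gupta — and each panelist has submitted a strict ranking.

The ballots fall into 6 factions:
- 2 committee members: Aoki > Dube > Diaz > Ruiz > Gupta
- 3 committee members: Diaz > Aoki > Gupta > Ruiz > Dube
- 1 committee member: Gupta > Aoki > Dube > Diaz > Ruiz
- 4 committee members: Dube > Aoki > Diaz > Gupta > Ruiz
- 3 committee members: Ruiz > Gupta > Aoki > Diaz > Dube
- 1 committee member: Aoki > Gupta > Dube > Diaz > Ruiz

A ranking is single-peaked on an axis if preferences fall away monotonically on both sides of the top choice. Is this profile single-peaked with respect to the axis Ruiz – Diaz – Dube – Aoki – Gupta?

no

Axis positions: Ruiz=1, Diaz=2, Dube=3, Aoki=4, Gupta=5.
Faction 1 (peak Aoki at position 4): ranking walks positions 4-3-2-1-5, expanding outward from the peak — single-peaked.
Faction 2: ranking walks positions 2-4-5-1-3; Aoki is ranked above Dube even though Dube lies between Aoki and the peak Diaz on the axis — preferences dip and rise again. Not single-peaked.
Faction 3 (peak Gupta at position 5): ranking walks positions 5-4-3-2-1, expanding outward from the peak — single-peaked.
Faction 4 (peak Dube at position 3): ranking walks positions 3-4-2-5-1, expanding outward from the peak — single-peaked.
Faction 5: ranking walks positions 1-5-4-2-3; Gupta is ranked above Diaz even though Diaz lies between Gupta and the peak Ruiz on the axis — preferences dip and rise again. Not single-peaked.
Faction 6 (peak Aoki at position 4): ranking walks positions 4-5-3-2-1, expanding outward from the peak — single-peaked.
Faction 2 violates single-peakedness, so the profile is not single-peaked on this axis.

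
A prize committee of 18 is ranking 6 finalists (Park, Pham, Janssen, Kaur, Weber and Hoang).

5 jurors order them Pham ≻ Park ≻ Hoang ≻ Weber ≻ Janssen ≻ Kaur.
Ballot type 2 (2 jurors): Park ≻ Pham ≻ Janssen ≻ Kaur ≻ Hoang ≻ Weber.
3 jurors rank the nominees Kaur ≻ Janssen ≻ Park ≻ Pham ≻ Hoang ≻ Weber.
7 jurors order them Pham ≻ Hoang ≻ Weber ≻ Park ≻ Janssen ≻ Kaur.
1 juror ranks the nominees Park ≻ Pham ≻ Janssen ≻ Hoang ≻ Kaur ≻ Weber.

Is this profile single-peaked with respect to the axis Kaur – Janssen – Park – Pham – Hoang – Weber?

yes

Axis positions: Kaur=1, Janssen=2, Park=3, Pham=4, Hoang=5, Weber=6.
Ballot type 1 (peak Pham at position 4): ranking walks positions 4-3-5-6-2-1, expanding outward from the peak — single-peaked.
Ballot type 2 (peak Park at position 3): ranking walks positions 3-4-2-1-5-6, expanding outward from the peak — single-peaked.
Ballot type 3 (peak Kaur at position 1): ranking walks positions 1-2-3-4-5-6, expanding outward from the peak — single-peaked.
Ballot type 4 (peak Pham at position 4): ranking walks positions 4-5-6-3-2-1, expanding outward from the peak — single-peaked.
Ballot type 5 (peak Park at position 3): ranking walks positions 3-4-2-5-1-6, expanding outward from the peak — single-peaked.
Every ranking is single-peaked on this axis.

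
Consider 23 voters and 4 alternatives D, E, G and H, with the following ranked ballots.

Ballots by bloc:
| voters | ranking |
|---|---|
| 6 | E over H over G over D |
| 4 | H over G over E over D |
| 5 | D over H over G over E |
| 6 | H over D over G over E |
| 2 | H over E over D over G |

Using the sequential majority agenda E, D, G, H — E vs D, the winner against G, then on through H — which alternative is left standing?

H

Round 1: E vs D — 12–11, E advances.
Round 2: E vs G — 8–15, G advances.
Round 3: G vs H — 0–23, H advances.
H survives the agenda.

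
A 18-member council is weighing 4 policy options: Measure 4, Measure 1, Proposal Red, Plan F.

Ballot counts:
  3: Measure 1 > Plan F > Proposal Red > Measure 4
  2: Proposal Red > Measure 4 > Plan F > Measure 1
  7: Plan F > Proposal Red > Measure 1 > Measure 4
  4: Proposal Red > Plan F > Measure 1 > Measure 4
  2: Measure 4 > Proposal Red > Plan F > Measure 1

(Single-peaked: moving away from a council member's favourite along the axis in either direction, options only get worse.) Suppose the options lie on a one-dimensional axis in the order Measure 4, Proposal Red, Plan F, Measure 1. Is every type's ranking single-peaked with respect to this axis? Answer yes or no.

yes

Axis positions: Measure 4=1, Proposal Red=2, Plan F=3, Measure 1=4.
Type 1 (peak Measure 1 at position 4): ranking walks positions 4-3-2-1, expanding outward from the peak — single-peaked.
Type 2 (peak Proposal Red at position 2): ranking walks positions 2-1-3-4, expanding outward from the peak — single-peaked.
Type 3 (peak Plan F at position 3): ranking walks positions 3-2-4-1, expanding outward from the peak — single-peaked.
Type 4 (peak Proposal Red at position 2): ranking walks positions 2-3-4-1, expanding outward from the peak — single-peaked.
Type 5 (peak Measure 4 at position 1): ranking walks positions 1-2-3-4, expanding outward from the peak — single-peaked.
Every ranking is single-peaked on this axis.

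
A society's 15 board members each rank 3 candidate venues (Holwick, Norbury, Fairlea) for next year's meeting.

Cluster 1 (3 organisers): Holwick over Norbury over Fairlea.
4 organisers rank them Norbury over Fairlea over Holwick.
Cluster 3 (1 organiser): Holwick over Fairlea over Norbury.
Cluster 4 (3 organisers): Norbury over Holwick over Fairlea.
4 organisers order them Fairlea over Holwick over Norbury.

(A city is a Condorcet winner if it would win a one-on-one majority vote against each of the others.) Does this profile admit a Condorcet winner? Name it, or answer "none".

Pairwise majorities:
Holwick vs Norbury: Holwick is ranked higher on 3+1+4 = 8 ballots, Norbury on 7. Holwick wins 8–7.
Holwick vs Fairlea: Fairlea wins 8–7.
Norbury–Fairlea: Norbury 10–5.
No city is unbeaten: Holwick loses to Fairlea; Norbury loses to Holwick; Fairlea loses to Norbury. In particular Holwick → Norbury → Fairlea → Holwick is a majority cycle — no Condorcet winner exists.

none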